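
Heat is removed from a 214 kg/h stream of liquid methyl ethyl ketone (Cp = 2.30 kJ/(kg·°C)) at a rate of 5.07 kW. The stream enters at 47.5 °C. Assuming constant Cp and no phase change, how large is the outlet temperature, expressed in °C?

T_out = 10.4 °C

Q = 5.07 kW = 18252 kJ/h
ΔT = Q/(ṁ·Cp) = 18252/(214×2.30) = 37.082 K
T_out = 47.5 − 37.082 = 10.418 °C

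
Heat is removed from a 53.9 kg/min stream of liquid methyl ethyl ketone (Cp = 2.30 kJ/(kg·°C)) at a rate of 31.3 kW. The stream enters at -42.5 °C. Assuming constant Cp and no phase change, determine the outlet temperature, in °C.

Q = 31.3 kW = 1878 kJ/min
ΔT = Q/(ṁ·Cp) = 1878/(53.9×2.30) = 15.149 K
T_out = -42.5 − 15.149 = -57.649 °C

T_out = -57.6 °C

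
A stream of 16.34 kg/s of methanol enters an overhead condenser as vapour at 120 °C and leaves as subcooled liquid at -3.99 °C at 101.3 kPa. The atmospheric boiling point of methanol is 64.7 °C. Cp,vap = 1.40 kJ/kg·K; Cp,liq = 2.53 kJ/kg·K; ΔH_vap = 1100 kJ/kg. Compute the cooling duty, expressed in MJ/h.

vapour 120→64.7 °C: -77.42 kJ/kg
condensation at 64.7 °C: -1100 kJ/kg
liquid 64.7→-3.99 °C: -173.79 kJ/kg
Δh = -77.42 + -1100 + -173.79 = -1351.2 kJ/kg
Q = ṁ·Δh = 16.34 kg/s × -1351.2 kJ/kg = -22079 kJ/s
|Q| = 22079 kW = 79483 MJ/h

Q_c = 79500 MJ/h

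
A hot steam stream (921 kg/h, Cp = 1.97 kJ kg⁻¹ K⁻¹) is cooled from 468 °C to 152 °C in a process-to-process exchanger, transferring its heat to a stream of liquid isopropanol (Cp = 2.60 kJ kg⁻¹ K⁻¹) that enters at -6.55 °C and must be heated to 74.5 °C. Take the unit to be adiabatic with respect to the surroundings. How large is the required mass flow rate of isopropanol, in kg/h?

Heat released by hot stream: Q = 921 × 1.97 × (468 − 152) = 573340 kJ/h
Energy balance on cold side (adiabatic exchanger): Q = ṁ_c·Cp_c·(T_c,out − T_c,in)
ṁ_c = 573340 / [2.60 × (74.5 − -6.55)] = 2720.7 kg/h

ṁ_c = 2720 kg/h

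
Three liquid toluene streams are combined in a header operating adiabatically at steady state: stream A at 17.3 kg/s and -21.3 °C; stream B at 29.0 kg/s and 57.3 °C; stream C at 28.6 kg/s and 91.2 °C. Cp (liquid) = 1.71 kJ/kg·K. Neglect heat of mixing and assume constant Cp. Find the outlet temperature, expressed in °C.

T_out = 52.1 °C

Adiabatic, steady state ⇒ Σ ṁᵢCp,ᵢ(T_out − Tᵢ) = 0
T_out = Σ ṁᵢCp,ᵢTᵢ / Σ ṁᵢCp,ᵢ
      = 6671.6 / 128.08 = 52.09 °C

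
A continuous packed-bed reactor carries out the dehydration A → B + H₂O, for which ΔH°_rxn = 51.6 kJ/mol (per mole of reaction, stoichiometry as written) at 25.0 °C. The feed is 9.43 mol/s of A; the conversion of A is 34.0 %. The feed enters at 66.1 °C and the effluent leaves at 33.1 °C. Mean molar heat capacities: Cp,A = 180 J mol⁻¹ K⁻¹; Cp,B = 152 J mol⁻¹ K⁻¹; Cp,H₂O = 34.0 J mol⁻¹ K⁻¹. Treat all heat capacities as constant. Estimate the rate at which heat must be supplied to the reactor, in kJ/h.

Extent of reaction ξ = 0.340 × 9.43 = 3.2062 mol/s
Reaction term: ξ·ΔH°_rxn = 3.2062 × 51.6 = 165.44 kJ/s
Sensible, feed 66.1→25 °C: -69.763 kJ/s
Outlet flows (mol/s): A 6.2238, B 3.2062, H₂O 3.2062
Sensible, products 25→33.1 °C: 13.905 kJ/s
Q = ΔH = 109.58 kJ/s = 109.58 kW
Heat supplied = 394490 kJ/h

Q_in = 394000 kJ/h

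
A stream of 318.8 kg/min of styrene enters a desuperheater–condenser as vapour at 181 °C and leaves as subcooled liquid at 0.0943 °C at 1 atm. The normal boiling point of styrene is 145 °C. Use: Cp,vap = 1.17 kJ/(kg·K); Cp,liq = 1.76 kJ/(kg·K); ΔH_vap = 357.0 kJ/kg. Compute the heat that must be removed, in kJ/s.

vapour 181→145 °C: -42.12 kJ/kg
condensation at 145 °C: -357 kJ/kg
liquid 145→0.0943 °C: -255.03 kJ/kg
Δh = -42.12 + -357 + -255.03 = -654.15 kJ/kg
Q = ṁ·Δh = 318.8 kg/min × -654.15 kJ/kg = -208540 kJ/min
|Q| = 3475.7 kW

Q_c = 3480 kJ/s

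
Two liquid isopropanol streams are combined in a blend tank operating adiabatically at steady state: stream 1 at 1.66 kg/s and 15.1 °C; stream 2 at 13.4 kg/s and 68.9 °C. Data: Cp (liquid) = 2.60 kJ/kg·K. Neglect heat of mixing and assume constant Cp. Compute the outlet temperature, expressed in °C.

No heat crosses the boundary, so H_out = H_in.
Σ ṁᵢCp,ᵢTᵢ = 1.66×2.60×15.1 + 13.4×2.60×68.9 = 2465.6
Σ ṁᵢCp,ᵢ = 1.66×2.60 + 13.4×2.60 = 39.156
T_out = 2465.6 / 39.156 = 62.97 °C

T_out = 63.0 °C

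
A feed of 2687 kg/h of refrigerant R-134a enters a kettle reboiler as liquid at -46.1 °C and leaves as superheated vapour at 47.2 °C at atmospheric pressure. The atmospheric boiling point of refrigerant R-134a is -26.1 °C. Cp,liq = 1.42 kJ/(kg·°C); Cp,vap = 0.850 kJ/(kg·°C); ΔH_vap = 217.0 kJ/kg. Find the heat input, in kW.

Q = 230 kW

liquid -46.1→-26.1 °C: 28.4 kJ/kg
vaporisation at -26.1 °C: 217 kJ/kg
vapour -26.1→47.2 °C: 62.305 kJ/kg
Δh = 28.4 + 217 + 62.305 = 307.7 kJ/kg
Q = ṁ·Δh = 2687 kg/h × 307.7 kJ/kg = 826800 kJ/h
|Q| = 229.67 kW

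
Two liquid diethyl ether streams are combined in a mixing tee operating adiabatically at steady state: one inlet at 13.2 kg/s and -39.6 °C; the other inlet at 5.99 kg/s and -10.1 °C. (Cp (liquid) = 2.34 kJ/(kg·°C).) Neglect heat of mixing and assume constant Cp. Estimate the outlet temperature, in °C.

No heat crosses the boundary, so H_out = H_in.
T_out = Σ ṁᵢCp,ᵢTᵢ / Σ ṁᵢCp,ᵢ
      = -1364.7 / 44.905 = -30.392 °C

T_out = -30.4 °C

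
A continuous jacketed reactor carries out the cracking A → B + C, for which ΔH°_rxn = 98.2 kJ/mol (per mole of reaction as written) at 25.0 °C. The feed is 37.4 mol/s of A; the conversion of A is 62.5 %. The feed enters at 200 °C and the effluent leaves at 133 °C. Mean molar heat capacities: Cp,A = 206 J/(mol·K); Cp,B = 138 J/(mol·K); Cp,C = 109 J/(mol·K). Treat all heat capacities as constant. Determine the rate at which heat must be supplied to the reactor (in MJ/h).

Extent of reaction ξ = 0.625 × 37.4 = 23.375 mol/s
Reaction term: ξ·ΔH°_rxn = 23.375 × 98.2 = 2295.4 kJ/s
Sensible, feed 200→25 °C: -1348.3 kJ/s
Outlet flows (mol/s): A 14.025, B 23.375, C 23.375
Sensible, products 25→133 °C: 935.58 kJ/s
Q = ΔH = 1882.7 kJ/s = 1882.7 kW
Heat supplied = 6777.8 MJ/h

Q_in = 6780 MJ/h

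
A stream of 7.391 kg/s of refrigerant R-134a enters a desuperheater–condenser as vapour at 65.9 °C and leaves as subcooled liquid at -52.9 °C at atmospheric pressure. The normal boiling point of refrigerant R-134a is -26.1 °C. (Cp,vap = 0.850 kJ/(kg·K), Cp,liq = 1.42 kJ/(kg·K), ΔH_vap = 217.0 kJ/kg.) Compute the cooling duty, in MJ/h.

vapour 65.9→-26.1 °C: -78.2 kJ/kg
condensation at -26.1 °C: -217 kJ/kg
liquid -26.1→-52.9 °C: -38.056 kJ/kg
Δh = -78.2 + -217 + -38.056 = -333.26 kJ/kg
Q = ṁ·Δh = 7.391 kg/s × -333.26 kJ/kg = -2463.1 kJ/s
|Q| = 2463.1 kW = 8867.1 MJ/h

Q_c = 8870 MJ/h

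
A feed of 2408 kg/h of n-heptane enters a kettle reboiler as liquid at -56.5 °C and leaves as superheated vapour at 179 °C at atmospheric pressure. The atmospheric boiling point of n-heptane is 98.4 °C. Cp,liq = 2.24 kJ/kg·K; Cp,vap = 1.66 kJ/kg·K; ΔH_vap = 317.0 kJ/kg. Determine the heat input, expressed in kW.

liquid -56.5→98.4 °C: 346.98 kJ/kg
vaporisation at 98.4 °C: 317 kJ/kg
vapour 98.4→179 °C: 133.8 kJ/kg
Δh = 346.98 + 317 + 133.8 = 797.77 kJ/kg
Q = ṁ·Δh = 2408 kg/h × 797.77 kJ/kg = 1.921e+06 kJ/h
|Q| = 533.62 kW

Q = 534 kW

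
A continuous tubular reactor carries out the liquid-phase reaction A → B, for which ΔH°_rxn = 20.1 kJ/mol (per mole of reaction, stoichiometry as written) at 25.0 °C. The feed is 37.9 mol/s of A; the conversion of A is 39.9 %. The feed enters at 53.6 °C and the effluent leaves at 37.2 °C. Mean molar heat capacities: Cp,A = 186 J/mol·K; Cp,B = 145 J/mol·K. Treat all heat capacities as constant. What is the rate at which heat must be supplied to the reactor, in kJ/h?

Extent of reaction ξ = 0.399 × 37.9 = 15.122 mol/s
Reaction term: ξ·ΔH°_rxn = 15.122 × 20.1 = 303.95 kJ/s
Sensible, feed 53.6→25 °C: -201.61 kJ/s
Outlet flows (mol/s): A 22.778, B 15.122
Sensible, products 25→37.2 °C: 78.439 kJ/s
Q = ΔH = 180.78 kJ/s = 180.78 kW
Heat supplied = 650810 kJ/h

Q_in = 651000 kJ/h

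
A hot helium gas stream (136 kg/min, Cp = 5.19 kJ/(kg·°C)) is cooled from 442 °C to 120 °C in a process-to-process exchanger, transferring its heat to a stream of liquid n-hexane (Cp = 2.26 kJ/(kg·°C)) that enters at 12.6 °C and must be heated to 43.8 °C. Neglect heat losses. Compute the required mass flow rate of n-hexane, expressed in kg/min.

Heat released by hot stream: Q = 136 × 5.19 × (442 − 120) = 227280 kJ/min
Energy balance on cold side (adiabatic exchanger): Q = ṁ_c·Cp_c·(T_c,out − T_c,in)
ṁ_c = 227280 / [2.26 × (43.8 − 12.6)] = 3223.3 kg/min

ṁ_c = 3220 kg/min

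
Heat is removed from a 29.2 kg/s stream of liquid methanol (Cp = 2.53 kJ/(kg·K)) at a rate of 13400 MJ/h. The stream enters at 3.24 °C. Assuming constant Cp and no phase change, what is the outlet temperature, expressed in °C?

Q = 13400 MJ/h = 3722.2 kJ/s
ΔT = Q/(ṁ·Cp) = 3722.2/(29.2×2.53) = 50.385 K
T_out = 3.24 − 50.385 = -47.145 °C

T_out = -47.1 °C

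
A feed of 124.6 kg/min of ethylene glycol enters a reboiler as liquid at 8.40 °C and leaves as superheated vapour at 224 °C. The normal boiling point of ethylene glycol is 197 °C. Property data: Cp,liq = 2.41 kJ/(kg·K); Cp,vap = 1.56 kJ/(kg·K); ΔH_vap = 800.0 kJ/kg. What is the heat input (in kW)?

Q = 2690 kW

liquid 8.40→197 °C: 454.53 kJ/kg
vaporisation at 197 °C: 800 kJ/kg
vapour 197→224 °C: 42.12 kJ/kg
Δh = 454.53 + 800 + 42.12 = 1296.6 kJ/kg
Q = ṁ·Δh = 124.6 kg/min × 1296.6 kJ/kg = 161560 kJ/min
|Q| = 2692.7 kW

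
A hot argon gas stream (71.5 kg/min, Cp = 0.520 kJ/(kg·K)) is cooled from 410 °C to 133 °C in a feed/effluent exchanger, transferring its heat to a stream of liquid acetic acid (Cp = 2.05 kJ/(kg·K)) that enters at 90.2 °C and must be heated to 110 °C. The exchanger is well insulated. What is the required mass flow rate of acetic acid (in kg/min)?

Heat released by hot stream: Q = 71.5 × 0.520 × (410 − 133) = 10299 kJ/min
Energy balance on cold side (adiabatic exchanger): Q = ṁ_c·Cp_c·(T_c,out − T_c,in)
ṁ_c = 10299 / [2.05 × (110 − 90.2)] = 253.73 kg/min

ṁ_c = 254 kg/min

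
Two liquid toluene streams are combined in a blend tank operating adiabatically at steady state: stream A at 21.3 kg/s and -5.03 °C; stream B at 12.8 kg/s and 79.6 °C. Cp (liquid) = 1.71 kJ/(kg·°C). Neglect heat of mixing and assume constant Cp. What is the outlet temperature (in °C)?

Energy balance with Q = 0: Σ ṁᵢCp,ᵢ(T_out − Tᵢ) = 0
T_out = Σ ṁᵢCp,ᵢTᵢ / Σ ṁᵢCp,ᵢ
      = 1559.1 / 58.311 = 26.737 °C

T_out = 26.7 °C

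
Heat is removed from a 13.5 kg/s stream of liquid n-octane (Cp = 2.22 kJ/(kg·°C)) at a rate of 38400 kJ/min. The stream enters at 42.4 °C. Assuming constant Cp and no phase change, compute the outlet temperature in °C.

Q = 38400 kJ/min = 640 kJ/s
ΔT = Q/(ṁ·Cp) = 640/(13.5×2.22) = 21.355 K
T_out = 42.4 − 21.355 = 21.045 °C

T_out = 21.0 °C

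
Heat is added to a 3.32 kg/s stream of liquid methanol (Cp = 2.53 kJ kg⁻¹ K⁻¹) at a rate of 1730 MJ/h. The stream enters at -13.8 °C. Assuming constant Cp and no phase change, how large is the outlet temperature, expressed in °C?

T_out = 43.4 °C

Q = 1730 MJ/h = 480.56 kJ/s
ΔT = Q/(ṁ·Cp) = 480.56/(3.32×2.53) = 57.212 K
T_out = -13.8 + 57.212 = 43.412 °C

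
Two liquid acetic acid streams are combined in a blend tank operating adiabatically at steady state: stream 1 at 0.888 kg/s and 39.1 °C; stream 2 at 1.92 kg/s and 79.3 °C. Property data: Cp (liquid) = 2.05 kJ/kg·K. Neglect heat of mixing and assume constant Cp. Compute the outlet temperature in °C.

Adiabatic, steady state ⇒ Σ ṁᵢCp,ᵢ(T_out − Tᵢ) = 0
T_out = Σ ṁᵢCp,ᵢTᵢ / Σ ṁᵢCp,ᵢ
      = 383.3 / 5.7564 = 66.587 °C

T_out = 66.6 °C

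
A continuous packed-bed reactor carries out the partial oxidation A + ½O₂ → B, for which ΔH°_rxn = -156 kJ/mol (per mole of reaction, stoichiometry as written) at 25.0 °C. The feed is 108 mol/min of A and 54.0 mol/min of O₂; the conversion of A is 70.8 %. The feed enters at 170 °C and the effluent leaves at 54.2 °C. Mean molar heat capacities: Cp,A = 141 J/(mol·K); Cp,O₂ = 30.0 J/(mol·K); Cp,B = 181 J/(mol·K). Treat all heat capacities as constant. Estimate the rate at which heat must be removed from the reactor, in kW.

Extent of reaction ξ = 0.708 × 108 = 76.464 mol/min
Reaction term: ξ·ΔH°_rxn = 76.464 × -156 = -11928 kJ/min
Sensible, feed 170→25 °C: -2443 kJ/min
Outlet flows (mol/min): A 31.536, O₂ 15.768, B 76.464
Sensible, products 25→54.2 °C: 547.78 kJ/min
Q = ΔH = -13824 kJ/min = -230.39 kW
Heat removed = 230.39 kW

Q_out = 230 kW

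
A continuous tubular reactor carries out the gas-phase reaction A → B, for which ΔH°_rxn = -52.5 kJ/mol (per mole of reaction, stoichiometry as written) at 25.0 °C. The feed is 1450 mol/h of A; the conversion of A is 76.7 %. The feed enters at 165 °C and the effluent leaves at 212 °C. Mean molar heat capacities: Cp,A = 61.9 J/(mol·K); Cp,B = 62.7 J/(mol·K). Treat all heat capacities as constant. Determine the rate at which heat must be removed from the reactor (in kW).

Extent of reaction ξ = 0.767 × 1450 = 1112.2 mol/h
Reaction term: ξ·ΔH°_rxn = 1112.2 × -52.5 = -58388 kJ/h
Sensible, feed 165→25 °C: -12566 kJ/h
Outlet flows (mol/h): A 337.85, B 1112.2
Sensible, products 25→212 °C: 16951 kJ/h
Q = ΔH = -54003 kJ/h = -15.001 kW
Heat removed = 15.001 kW

Q_out = 15.0 kW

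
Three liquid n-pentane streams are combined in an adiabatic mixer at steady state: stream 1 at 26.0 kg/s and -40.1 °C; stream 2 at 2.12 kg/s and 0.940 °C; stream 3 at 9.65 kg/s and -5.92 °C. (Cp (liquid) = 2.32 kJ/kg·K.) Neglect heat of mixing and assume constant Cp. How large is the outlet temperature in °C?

Adiabatic, steady state ⇒ Σ ṁᵢCp,ᵢ(T_out − Tᵢ) = 0
Σ ṁᵢCp,ᵢTᵢ = 26.0×2.32×-40.1 + 2.12×2.32×0.940 + 9.65×2.32×-5.92 = -2546.7
Σ ṁᵢCp,ᵢ = 26.0×2.32 + 2.12×2.32 + 9.65×2.32 = 87.626
T_out = -2546.7 / 87.626 = -29.064 °C

T_out = -29.1 °C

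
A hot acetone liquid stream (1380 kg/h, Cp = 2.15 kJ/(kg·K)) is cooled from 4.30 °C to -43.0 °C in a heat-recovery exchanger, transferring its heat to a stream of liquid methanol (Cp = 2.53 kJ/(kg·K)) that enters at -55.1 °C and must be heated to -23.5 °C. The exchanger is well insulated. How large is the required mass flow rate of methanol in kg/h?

ṁ_c = 1760 kg/h

Heat released by hot stream: Q = 1380 × 2.15 × (4.30 − -43.0) = 140340 kJ/h
Energy balance on cold side (adiabatic exchanger): Q = ṁ_c·Cp_c·(T_c,out − T_c,in)
ṁ_c = 140340 / [2.53 × (-23.5 − -55.1)] = 1755.4 kg/h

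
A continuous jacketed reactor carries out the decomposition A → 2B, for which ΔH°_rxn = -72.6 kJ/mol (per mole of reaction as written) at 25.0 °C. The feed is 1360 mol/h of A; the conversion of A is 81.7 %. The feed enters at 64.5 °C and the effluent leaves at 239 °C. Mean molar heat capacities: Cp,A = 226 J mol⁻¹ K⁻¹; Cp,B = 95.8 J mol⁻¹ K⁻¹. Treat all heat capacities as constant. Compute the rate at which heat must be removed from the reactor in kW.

Extent of reaction ξ = 0.817 × 1360 = 1111.1 mol/h
Reaction term: ξ·ΔH°_rxn = 1111.1 × -72.6 = -80667 kJ/h
Sensible, feed 64.5→25 °C: -12141 kJ/h
Outlet flows (mol/h): A 248.88, B 2222.2
Sensible, products 25→239 °C: 57595 kJ/h
Q = ΔH = -35213 kJ/h = -9.7813 kW
Heat removed = 9.7813 kW

Q_out = 9.78 kW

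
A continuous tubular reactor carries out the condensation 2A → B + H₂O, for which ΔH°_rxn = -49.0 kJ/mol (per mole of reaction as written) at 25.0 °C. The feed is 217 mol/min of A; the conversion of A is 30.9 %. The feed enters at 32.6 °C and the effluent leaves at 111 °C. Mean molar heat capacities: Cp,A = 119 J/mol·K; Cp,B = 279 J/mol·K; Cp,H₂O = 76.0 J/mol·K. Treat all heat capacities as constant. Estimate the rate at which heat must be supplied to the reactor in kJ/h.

Extent of reaction ξ = 0.309 × 217 / 2 = 33.526 mol/min
Reaction term: ξ·ΔH°_rxn = 33.526 × -49.0 = -1642.8 kJ/min
Sensible, feed 32.6→25 °C: -196.25 kJ/min
Outlet flows (mol/min): A 149.95, B 33.526, H₂O 33.526
Sensible, products 25→111 °C: 2558.1 kJ/min
Q = ΔH = 719.07 kJ/min = 11.984 kW
Heat supplied = 43144 kJ/h

Q_in = 43100 kJ/h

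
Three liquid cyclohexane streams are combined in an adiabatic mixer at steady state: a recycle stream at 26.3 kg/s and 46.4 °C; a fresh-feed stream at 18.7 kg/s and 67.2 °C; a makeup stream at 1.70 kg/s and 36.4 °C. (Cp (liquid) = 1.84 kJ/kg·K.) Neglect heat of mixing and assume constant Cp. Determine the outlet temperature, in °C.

T_out = 54.4 °C

Energy balance with Q = 0: Σ ṁᵢCp,ᵢ(T_out − Tᵢ) = 0
T_out = Σ ṁᵢCp,ᵢTᵢ / Σ ṁᵢCp,ᵢ
      = 4671.5 / 85.928 = 54.365 °C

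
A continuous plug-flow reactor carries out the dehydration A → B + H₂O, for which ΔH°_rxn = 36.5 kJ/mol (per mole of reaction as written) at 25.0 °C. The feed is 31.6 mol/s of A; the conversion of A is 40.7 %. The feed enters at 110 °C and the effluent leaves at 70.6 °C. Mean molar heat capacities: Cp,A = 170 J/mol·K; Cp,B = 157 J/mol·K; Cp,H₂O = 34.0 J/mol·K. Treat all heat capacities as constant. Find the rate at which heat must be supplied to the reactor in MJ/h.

Q_in = 972 MJ/h

Extent of reaction ξ = 0.407 × 31.6 = 12.861 mol/s
Reaction term: ξ·ΔH°_rxn = 12.861 × 36.5 = 469.43 kJ/s
Sensible, feed 110→25 °C: -456.62 kJ/s
Outlet flows (mol/s): A 18.739, B 12.861, H₂O 12.861
Sensible, products 25→70.6 °C: 257.28 kJ/s
Q = ΔH = 270.09 kJ/s = 270.09 kW
Heat supplied = 972.33 MJ/h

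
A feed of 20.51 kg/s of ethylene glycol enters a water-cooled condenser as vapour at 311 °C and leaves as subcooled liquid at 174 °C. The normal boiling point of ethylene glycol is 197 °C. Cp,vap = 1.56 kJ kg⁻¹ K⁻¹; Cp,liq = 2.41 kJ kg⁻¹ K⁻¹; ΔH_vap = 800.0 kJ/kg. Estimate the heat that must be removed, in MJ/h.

Q_c = 76300 MJ/h

vapour 311→197 °C: -177.84 kJ/kg
condensation at 197 °C: -800 kJ/kg
liquid 197→174 °C: -55.43 kJ/kg
Δh = -177.84 + -800 + -55.43 = -1033.3 kJ/kg
Q = ṁ·Δh = 20.51 kg/s × -1033.3 kJ/kg = -21192 kJ/s
|Q| = 21192 kW = 76293 MJ/h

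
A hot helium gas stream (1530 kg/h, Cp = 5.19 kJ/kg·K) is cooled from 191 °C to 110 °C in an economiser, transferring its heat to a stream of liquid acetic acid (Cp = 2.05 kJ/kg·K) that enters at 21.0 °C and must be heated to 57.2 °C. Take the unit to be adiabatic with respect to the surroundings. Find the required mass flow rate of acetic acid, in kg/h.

Heat released by hot stream: Q = 1530 × 5.19 × (191 − 110) = 643200 kJ/h
Energy balance on cold side (adiabatic exchanger): Q = ṁ_c·Cp_c·(T_c,out − T_c,in)
ṁ_c = 643200 / [2.05 × (57.2 − 21.0)] = 8667.3 kg/h

ṁ_c = 8670 kg/h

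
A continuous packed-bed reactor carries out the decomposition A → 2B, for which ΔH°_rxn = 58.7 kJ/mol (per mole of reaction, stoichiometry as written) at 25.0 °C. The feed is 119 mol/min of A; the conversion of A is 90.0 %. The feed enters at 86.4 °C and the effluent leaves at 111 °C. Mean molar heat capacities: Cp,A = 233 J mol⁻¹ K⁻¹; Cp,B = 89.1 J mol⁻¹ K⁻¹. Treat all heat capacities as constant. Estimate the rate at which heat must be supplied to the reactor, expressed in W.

Extent of reaction ξ = 0.900 × 119 = 107.1 mol/min
Reaction term: ξ·ΔH°_rxn = 107.1 × 58.7 = 6286.8 kJ/min
Sensible, feed 86.4→25 °C: -1702.4 kJ/min
Outlet flows (mol/min): A 11.9, B 214.2
Sensible, products 25→111 °C: 1879.8 kJ/min
Q = ΔH = 6464.1 kJ/min = 107.74 kW
Heat supplied = 107740 W

Q_in = 108000 W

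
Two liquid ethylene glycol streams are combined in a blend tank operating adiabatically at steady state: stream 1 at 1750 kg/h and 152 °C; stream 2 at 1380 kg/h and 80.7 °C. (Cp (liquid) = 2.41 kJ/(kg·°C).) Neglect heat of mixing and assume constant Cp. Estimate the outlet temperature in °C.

Energy balance with Q = 0: Σ ṁᵢCp,ᵢ(T_out − Tᵢ) = 0
Σ ṁᵢCp,ᵢTᵢ = 1750×2.41×152 + 1380×2.41×80.7 = 909450
Σ ṁᵢCp,ᵢ = 1750×2.41 + 1380×2.41 = 7543.3
T_out = 909450 / 7543.3 = 120.56 °C

T_out = 121 °C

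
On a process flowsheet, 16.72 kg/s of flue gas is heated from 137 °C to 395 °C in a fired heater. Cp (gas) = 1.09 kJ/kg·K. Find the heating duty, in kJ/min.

Q = 282000 kJ/min

Q = ṁ·Cp·ΔT = 16.72 × 1.09 × (395 − 137) = 4702 kJ/s
Heating duty = 282120 kJ/min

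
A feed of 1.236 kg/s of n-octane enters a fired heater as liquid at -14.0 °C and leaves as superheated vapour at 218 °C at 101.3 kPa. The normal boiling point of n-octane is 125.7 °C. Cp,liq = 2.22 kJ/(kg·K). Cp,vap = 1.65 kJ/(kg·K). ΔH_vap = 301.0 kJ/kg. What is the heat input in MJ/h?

Q = 3400 MJ/h

liquid -14.0→125.7 °C: 310.13 kJ/kg
vaporisation at 125.7 °C: 301 kJ/kg
vapour 125.7→218 °C: 152.29 kJ/kg
Δh = 310.13 + 301 + 152.29 = 763.43 kJ/kg
Q = ṁ·Δh = 1.236 kg/s × 763.43 kJ/kg = 943.6 kJ/s
|Q| = 943.6 kW = 3397 MJ/h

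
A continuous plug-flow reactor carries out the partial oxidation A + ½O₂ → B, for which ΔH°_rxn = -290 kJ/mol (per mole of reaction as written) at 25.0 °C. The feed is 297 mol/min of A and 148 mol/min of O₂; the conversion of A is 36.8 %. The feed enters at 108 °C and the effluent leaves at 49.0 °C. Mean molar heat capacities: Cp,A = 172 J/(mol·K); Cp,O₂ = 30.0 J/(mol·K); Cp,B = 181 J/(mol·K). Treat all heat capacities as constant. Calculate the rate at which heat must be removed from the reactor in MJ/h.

Extent of reaction ξ = 0.368 × 297 = 109.3 mol/min
Reaction term: ξ·ΔH°_rxn = 109.3 × -290 = -31696 kJ/min
Sensible, feed 108→25 °C: -4608.5 kJ/min
Outlet flows (mol/min): A 187.7, O₂ 93.352, B 109.3
Sensible, products 25→49.0 °C: 1316.8 kJ/min
Q = ΔH = -34987 kJ/min = -583.12 kW
Heat removed = 2099.2 MJ/h

Q_out = 2100 MJ/h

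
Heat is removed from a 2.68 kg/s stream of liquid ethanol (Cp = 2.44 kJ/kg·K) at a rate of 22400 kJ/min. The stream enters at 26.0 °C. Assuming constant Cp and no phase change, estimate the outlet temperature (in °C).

Q = 22400 kJ/min = 373.33 kJ/s
ΔT = Q/(ṁ·Cp) = 373.33/(2.68×2.44) = 57.092 K
T_out = 26.0 − 57.092 = -31.092 °C

T_out = -31.1 °C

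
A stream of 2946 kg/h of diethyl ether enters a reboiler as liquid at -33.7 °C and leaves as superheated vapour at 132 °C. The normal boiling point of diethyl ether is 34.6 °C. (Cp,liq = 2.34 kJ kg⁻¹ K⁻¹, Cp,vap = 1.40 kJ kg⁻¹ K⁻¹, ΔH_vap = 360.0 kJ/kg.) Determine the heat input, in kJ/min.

liquid -33.7→34.6 °C: 159.82 kJ/kg
vaporisation at 34.6 °C: 360 kJ/kg
vapour 34.6→132 °C: 136.36 kJ/kg
Δh = 159.82 + 360 + 136.36 = 656.18 kJ/kg
Q = ṁ·Δh = 2946 kg/h × 656.18 kJ/kg = 1.9331e+06 kJ/h
|Q| = 536.98 kW = 32219 kJ/min

Q = 32200 kJ/min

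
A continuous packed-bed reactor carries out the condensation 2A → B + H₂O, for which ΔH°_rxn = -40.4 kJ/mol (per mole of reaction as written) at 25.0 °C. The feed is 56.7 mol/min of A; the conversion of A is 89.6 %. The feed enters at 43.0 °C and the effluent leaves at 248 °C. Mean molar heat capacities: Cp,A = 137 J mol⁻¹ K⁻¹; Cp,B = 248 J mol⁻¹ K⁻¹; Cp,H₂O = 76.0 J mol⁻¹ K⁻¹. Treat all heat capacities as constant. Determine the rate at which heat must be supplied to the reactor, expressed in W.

Extent of reaction ξ = 0.896 × 56.7 / 2 = 25.402 mol/min
Reaction term: ξ·ΔH°_rxn = 25.402 × -40.4 = -1026.2 kJ/min
Sensible, feed 43.0→25 °C: -139.82 kJ/min
Outlet flows (mol/min): A 5.8968, B 25.402, H₂O 25.402
Sensible, products 25→248 °C: 2015.5 kJ/min
Q = ΔH = 849.42 kJ/min = 14.157 kW
Heat supplied = 14157 W

Q_in = 14200 W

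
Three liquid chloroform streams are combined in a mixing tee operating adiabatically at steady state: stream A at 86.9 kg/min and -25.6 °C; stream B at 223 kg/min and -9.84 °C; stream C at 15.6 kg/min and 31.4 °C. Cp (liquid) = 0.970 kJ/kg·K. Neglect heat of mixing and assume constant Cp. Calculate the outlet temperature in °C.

Energy balance with Q = 0: Σ ṁᵢCp,ᵢ(T_out − Tᵢ) = 0
Σ ṁᵢCp,ᵢTᵢ = 86.9×0.970×-25.6 + 223×0.970×-9.84 + 15.6×0.970×31.4 = -3811.2
Σ ṁᵢCp,ᵢ = 86.9×0.970 + 223×0.970 + 15.6×0.970 = 315.74
T_out = -3811.2 / 315.74 = -12.071 °C

T_out = -12.1 °C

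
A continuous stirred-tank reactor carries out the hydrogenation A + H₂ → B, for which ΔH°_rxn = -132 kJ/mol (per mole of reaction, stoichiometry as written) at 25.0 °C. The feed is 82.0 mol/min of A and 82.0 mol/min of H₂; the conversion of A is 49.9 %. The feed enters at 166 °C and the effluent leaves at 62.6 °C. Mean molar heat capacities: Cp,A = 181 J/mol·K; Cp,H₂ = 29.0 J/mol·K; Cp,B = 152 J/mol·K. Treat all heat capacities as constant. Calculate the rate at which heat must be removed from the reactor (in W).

Q_out = 121000 W

Extent of reaction ξ = 0.499 × 82.0 = 40.918 mol/min
Reaction term: ξ·ΔH°_rxn = 40.918 × -132 = -5401.2 kJ/min
Sensible, feed 166→25 °C: -2428 kJ/min
Outlet flows (mol/min): A 41.082, H₂ 41.082, B 40.918
Sensible, products 25→62.6 °C: 558.24 kJ/min
Q = ΔH = -7271 kJ/min = -121.18 kW
Heat removed = 121180 W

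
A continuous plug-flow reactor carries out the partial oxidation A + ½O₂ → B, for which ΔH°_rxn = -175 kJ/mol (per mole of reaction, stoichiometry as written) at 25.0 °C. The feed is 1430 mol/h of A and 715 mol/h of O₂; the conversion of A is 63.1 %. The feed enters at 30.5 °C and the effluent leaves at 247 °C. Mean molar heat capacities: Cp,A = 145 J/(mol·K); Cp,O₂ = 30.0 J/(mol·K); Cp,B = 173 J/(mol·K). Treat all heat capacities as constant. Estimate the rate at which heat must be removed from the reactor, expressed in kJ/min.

Q_out = 1760 kJ/min

Extent of reaction ξ = 0.631 × 1430 = 902.33 mol/h
Reaction term: ξ·ΔH°_rxn = 902.33 × -175 = -157910 kJ/h
Sensible, feed 30.5→25 °C: -1258.4 kJ/h
Outlet flows (mol/h): A 527.67, O₂ 263.83, B 902.33
Sensible, products 25→247 °C: 53398 kJ/h
Q = ΔH = -105770 kJ/h = -29.38 kW
Heat removed = 1762.8 kJ/min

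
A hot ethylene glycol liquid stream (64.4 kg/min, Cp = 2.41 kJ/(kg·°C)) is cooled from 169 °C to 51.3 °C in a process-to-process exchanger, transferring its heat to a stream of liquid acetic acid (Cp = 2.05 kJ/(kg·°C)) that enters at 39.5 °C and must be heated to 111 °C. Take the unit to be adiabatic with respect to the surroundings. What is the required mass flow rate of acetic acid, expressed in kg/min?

Heat released by hot stream: Q = 64.4 × 2.41 × (169 − 51.3) = 18268 kJ/min
Energy balance on cold side (adiabatic exchanger): Q = ṁ_c·Cp_c·(T_c,out − T_c,in)
ṁ_c = 18268 / [2.05 × (111 − 39.5)] = 124.63 kg/min

ṁ_c = 125 kg/min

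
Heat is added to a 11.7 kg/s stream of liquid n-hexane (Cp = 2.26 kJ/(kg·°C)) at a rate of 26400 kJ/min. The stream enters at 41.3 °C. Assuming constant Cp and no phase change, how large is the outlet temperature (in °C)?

T_out = 57.9 °C

Q = 26400 kJ/min = 440 kJ/s
ΔT = Q/(ṁ·Cp) = 440/(11.7×2.26) = 16.64 K
T_out = 41.3 + 16.64 = 57.94 °C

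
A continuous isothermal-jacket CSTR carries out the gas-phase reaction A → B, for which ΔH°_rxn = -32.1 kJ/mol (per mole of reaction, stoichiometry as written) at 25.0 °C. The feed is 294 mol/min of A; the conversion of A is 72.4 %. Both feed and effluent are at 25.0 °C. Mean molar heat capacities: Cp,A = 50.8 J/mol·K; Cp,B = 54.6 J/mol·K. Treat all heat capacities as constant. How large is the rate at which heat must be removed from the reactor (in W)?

Q_out = 114000 W

Extent of reaction ξ = 0.724 × 294 = 212.86 mol/min
Reaction term: ξ·ΔH°_rxn = 212.86 × -32.1 = -6832.7 kJ/min
Q = ΔH = -6832.7 kJ/min = -113.88 kW
Heat removed = 113880 W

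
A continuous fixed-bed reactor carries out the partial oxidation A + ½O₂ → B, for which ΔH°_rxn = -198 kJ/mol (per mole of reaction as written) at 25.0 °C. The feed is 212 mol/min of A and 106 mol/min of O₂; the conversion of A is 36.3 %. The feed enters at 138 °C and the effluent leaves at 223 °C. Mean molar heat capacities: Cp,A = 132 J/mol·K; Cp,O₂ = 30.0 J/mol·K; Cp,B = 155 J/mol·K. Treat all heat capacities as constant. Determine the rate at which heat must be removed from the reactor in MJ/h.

Extent of reaction ξ = 0.363 × 212 = 76.956 mol/min
Reaction term: ξ·ΔH°_rxn = 76.956 × -198 = -15237 kJ/min
Sensible, feed 138→25 °C: -3521.5 kJ/min
Outlet flows (mol/min): A 135.04, O₂ 67.522, B 76.956
Sensible, products 25→223 °C: 6292.4 kJ/min
Q = ΔH = -12466 kJ/min = -207.77 kW
Heat removed = 747.99 MJ/h

Q_out = 748 MJ/h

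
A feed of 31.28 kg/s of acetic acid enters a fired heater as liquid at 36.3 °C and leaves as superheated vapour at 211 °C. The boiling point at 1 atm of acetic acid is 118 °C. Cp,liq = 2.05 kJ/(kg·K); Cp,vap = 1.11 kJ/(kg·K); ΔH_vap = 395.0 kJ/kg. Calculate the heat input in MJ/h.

Q = 75000 MJ/h

liquid 36.3→118 °C: 167.48 kJ/kg
vaporisation at 118 °C: 395 kJ/kg
vapour 118→211 °C: 103.23 kJ/kg
Δh = 167.48 + 395 + 103.23 = 665.72 kJ/kg
Q = ṁ·Δh = 31.28 kg/s × 665.72 kJ/kg = 20824 kJ/s
|Q| = 20824 kW = 74965 MJ/h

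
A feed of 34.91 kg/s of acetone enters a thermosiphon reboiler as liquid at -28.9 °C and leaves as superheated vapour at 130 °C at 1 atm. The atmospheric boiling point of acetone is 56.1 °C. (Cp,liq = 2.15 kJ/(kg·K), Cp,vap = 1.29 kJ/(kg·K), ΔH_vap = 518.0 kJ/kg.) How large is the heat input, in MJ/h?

liquid -28.9→56.1 °C: 182.75 kJ/kg
vaporisation at 56.1 °C: 518 kJ/kg
vapour 56.1→130 °C: 95.331 kJ/kg
Δh = 182.75 + 518 + 95.331 = 796.08 kJ/kg
Q = ṁ·Δh = 34.91 kg/s × 796.08 kJ/kg = 27791 kJ/s
|Q| = 27791 kW = 100050 MJ/h

Q = 100000 MJ/h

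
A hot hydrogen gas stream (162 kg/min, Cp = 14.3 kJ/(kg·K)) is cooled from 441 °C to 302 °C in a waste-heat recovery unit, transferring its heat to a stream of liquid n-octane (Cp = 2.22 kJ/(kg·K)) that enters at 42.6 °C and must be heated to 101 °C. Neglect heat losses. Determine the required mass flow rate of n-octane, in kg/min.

Heat released by hot stream: Q = 162 × 14.3 × (441 − 302) = 322010 kJ/min
Energy balance on cold side (adiabatic exchanger): Q = ṁ_c·Cp_c·(T_c,out − T_c,in)
ṁ_c = 322010 / [2.22 × (101 − 42.6)] = 2483.7 kg/min

ṁ_c = 2480 kg/min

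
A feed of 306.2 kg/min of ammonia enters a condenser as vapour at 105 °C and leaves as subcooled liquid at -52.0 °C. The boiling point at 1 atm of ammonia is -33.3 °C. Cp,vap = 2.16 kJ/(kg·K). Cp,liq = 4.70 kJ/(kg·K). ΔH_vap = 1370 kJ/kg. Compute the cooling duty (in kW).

vapour 105→-33.3 °C: -298.73 kJ/kg
condensation at -33.3 °C: -1370 kJ/kg
liquid -33.3→-52.0 °C: -87.89 kJ/kg
Δh = -298.73 + -1370 + -87.89 = -1756.6 kJ/kg
Q = ṁ·Δh = 306.2 kg/min × -1756.6 kJ/kg = -537880 kJ/min
|Q| = 8964.6 kW

Q_c = 8960 kW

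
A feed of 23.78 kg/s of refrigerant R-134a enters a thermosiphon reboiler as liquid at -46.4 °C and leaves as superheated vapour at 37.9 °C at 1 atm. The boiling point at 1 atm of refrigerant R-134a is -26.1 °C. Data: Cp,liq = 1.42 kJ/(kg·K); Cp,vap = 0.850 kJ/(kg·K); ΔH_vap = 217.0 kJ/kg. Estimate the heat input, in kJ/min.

liquid -46.4→-26.1 °C: 28.826 kJ/kg
vaporisation at -26.1 °C: 217 kJ/kg
vapour -26.1→37.9 °C: 54.4 kJ/kg
Δh = 28.826 + 217 + 54.4 = 300.23 kJ/kg
Q = ṁ·Δh = 23.78 kg/s × 300.23 kJ/kg = 7139.4 kJ/s
|Q| = 7139.4 kW = 428360 kJ/min

Q = 428000 kJ/min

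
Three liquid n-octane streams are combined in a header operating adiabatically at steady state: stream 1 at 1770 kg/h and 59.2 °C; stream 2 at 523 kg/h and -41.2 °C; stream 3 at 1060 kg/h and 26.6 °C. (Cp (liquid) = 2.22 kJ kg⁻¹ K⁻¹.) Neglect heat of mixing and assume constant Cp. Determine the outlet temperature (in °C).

Adiabatic, steady state ⇒ Σ ṁᵢCp,ᵢ(T_out − Tᵢ) = 0
Σ ṁᵢCp,ᵢTᵢ = 1770×2.22×59.2 + 523×2.22×-41.2 + 1060×2.22×26.6 = 247380
Σ ṁᵢCp,ᵢ = 1770×2.22 + 523×2.22 + 1060×2.22 = 7443.7
T_out = 247380 / 7443.7 = 33.234 °C

T_out = 33.2 °C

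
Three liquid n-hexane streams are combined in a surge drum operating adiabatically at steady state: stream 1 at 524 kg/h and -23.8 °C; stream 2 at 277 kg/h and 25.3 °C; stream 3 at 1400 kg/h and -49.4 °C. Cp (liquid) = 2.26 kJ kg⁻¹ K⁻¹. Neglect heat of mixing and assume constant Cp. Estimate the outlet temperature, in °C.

T_out = -33.9 °C

No heat crosses the boundary, so H_out = H_in.
Σ ṁᵢCp,ᵢTᵢ = 524×2.26×-23.8 + 277×2.26×25.3 + 1400×2.26×-49.4 = -168650
Σ ṁᵢCp,ᵢ = 524×2.26 + 277×2.26 + 1400×2.26 = 4974.3
T_out = -168650 / 4974.3 = -33.904 °C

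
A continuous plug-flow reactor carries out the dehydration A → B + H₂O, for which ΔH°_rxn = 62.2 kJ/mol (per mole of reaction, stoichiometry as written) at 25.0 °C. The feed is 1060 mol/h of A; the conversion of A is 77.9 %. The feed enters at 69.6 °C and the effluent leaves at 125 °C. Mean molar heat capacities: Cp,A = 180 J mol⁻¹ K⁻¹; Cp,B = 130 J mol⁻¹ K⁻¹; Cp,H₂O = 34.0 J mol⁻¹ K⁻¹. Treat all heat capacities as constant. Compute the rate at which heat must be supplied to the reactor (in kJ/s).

Q_in = 16.8 kJ/s

Extent of reaction ξ = 0.779 × 1060 = 825.74 mol/h
Reaction term: ξ·ΔH°_rxn = 825.74 × 62.2 = 51361 kJ/h
Sensible, feed 69.6→25 °C: -8509.7 kJ/h
Outlet flows (mol/h): A 234.26, B 825.74, H₂O 825.74
Sensible, products 25→125 °C: 17759 kJ/h
Q = ΔH = 60610 kJ/h = 16.836 kW
Heat supplied = 16.836 kJ/s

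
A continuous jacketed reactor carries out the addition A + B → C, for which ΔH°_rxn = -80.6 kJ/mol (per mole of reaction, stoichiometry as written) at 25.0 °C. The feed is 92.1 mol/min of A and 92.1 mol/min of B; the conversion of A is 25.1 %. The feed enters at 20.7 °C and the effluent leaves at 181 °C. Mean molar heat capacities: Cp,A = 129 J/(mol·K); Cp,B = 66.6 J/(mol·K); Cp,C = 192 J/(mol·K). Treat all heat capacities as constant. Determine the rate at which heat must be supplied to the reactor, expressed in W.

Extent of reaction ξ = 0.251 × 92.1 = 23.117 mol/min
Reaction term: ξ·ΔH°_rxn = 23.117 × -80.6 = -1863.2 kJ/min
Sensible, feed 20.7→25 °C: 77.463 kJ/min
Outlet flows (mol/min): A 68.983, B 68.983, C 23.117
Sensible, products 25→181 °C: 2797.3 kJ/min
Q = ΔH = 1011.5 kJ/min = 16.859 kW
Heat supplied = 16859 W

Q_in = 16900 W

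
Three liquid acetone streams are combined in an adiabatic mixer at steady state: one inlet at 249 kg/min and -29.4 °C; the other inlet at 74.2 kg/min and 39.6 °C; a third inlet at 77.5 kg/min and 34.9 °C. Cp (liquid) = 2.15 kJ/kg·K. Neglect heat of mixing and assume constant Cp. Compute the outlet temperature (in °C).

T_out = -4.19 °C

Adiabatic, steady state ⇒ Σ ṁᵢCp,ᵢ(T_out − Tᵢ) = 0
Σ ṁᵢCp,ᵢTᵢ = 249×2.15×-29.4 + 74.2×2.15×39.6 + 77.5×2.15×34.9 = -3606.7
Σ ṁᵢCp,ᵢ = 249×2.15 + 74.2×2.15 + 77.5×2.15 = 861.5
T_out = -3606.7 / 861.5 = -4.1865 °C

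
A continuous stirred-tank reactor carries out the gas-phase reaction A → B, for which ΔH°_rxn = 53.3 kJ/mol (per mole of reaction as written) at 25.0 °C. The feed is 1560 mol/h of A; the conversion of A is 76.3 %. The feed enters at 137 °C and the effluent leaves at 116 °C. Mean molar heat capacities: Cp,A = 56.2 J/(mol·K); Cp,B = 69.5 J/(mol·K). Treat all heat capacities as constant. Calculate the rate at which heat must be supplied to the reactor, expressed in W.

Extent of reaction ξ = 0.763 × 1560 = 1190.3 mol/h
Reaction term: ξ·ΔH°_rxn = 1190.3 × 53.3 = 63442 kJ/h
Sensible, feed 137→25 °C: -9819.3 kJ/h
Outlet flows (mol/h): A 369.72, B 1190.3
Sensible, products 25→116 °C: 9418.7 kJ/h
Q = ΔH = 63041 kJ/h = 17.512 kW
Heat supplied = 17512 W

Q_in = 17500 W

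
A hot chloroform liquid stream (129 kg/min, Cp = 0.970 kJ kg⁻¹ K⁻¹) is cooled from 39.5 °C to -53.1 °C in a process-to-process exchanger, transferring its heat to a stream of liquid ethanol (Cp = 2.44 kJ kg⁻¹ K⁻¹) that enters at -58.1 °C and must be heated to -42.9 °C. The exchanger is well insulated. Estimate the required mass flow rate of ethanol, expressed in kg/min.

Heat released by hot stream: Q = 129 × 0.970 × (39.5 − -53.1) = 11587 kJ/min
Energy balance on cold side (adiabatic exchanger): Q = ṁ_c·Cp_c·(T_c,out − T_c,in)
ṁ_c = 11587 / [2.44 × (-42.9 − -58.1)] = 312.42 kg/min

ṁ_c = 312 kg/min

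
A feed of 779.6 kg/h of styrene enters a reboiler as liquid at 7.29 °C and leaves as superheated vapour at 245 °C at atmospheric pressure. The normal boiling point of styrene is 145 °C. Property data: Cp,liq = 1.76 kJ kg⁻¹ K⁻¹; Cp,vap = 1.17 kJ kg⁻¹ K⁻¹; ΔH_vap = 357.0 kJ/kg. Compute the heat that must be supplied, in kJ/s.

liquid 7.29→145 °C: 242.37 kJ/kg
vaporisation at 145 °C: 357 kJ/kg
vapour 145→245 °C: 117 kJ/kg
Δh = 242.37 + 357 + 117 = 716.37 kJ/kg
Q = ṁ·Δh = 779.6 kg/h × 716.37 kJ/kg = 558480 kJ/h
|Q| = 155.13 kW

Q = 155 kJ/s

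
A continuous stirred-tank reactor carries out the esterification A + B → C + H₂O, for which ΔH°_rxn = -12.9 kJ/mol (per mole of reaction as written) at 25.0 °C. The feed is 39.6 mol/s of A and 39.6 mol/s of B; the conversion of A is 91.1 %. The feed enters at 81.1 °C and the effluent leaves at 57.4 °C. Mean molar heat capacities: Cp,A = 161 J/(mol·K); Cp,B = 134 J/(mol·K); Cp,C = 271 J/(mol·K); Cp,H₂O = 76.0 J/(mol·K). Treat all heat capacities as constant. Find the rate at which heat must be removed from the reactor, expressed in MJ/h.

Q_out = 2450 MJ/h

Extent of reaction ξ = 0.911 × 39.6 = 36.076 mol/s
Reaction term: ξ·ΔH°_rxn = 36.076 × -12.9 = -465.38 kJ/s
Sensible, feed 81.1→25 °C: -655.36 kJ/s
Outlet flows (mol/s): A 3.5244, B 3.5244, C 36.076, H₂O 36.076
Sensible, products 25→57.4 °C: 439.28 kJ/s
Q = ΔH = -681.46 kJ/s = -681.46 kW
Heat removed = 2453.3 MJ/h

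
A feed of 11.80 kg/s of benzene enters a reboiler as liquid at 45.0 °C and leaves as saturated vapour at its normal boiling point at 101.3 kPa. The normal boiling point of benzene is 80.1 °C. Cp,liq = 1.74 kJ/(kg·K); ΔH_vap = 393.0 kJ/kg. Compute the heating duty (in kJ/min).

Q = 321000 kJ/min

liquid 45.0→80.1 °C: 61.074 kJ/kg
vaporisation at 80.1 °C: 393 kJ/kg
Δh = 61.074 + 393 = 454.07 kJ/kg
Q = ṁ·Δh = 11.80 kg/s × 454.07 kJ/kg = 5358.1 kJ/s
|Q| = 5358.1 kW = 321480 kJ/min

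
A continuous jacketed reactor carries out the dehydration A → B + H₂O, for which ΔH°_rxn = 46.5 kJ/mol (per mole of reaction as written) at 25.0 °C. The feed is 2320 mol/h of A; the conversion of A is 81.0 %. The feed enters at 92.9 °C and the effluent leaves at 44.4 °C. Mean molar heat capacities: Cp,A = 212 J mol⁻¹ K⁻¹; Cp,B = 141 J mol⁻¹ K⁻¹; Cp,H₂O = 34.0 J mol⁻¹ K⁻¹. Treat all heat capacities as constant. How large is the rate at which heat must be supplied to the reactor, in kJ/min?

Q_in = 1040 kJ/min

Extent of reaction ξ = 0.810 × 2320 = 1879.2 mol/h
Reaction term: ξ·ΔH°_rxn = 1879.2 × 46.5 = 87383 kJ/h
Sensible, feed 92.9→25 °C: -33396 kJ/h
Outlet flows (mol/h): A 440.8, B 1879.2, H₂O 1879.2
Sensible, products 25→44.4 °C: 8192.8 kJ/h
Q = ΔH = 62180 kJ/h = 17.272 kW
Heat supplied = 1036.3 kJ/min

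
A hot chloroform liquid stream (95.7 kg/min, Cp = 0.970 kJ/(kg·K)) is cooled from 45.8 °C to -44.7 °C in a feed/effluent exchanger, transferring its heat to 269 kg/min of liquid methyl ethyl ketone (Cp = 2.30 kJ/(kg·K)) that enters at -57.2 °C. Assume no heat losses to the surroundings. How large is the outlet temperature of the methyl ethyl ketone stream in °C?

Heat released by hot stream: Q = 95.7 × 0.970 × (45.8 − -44.7) = 8401 kJ/min
Energy balance on cold side (adiabatic exchanger): Q = ṁ_c·Cp_c·(T_c,out − T_c,in)
T_c,out = -57.2 + 8401/(269 × 2.30) = -43.621 °C

T_c,out = -43.6 °C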